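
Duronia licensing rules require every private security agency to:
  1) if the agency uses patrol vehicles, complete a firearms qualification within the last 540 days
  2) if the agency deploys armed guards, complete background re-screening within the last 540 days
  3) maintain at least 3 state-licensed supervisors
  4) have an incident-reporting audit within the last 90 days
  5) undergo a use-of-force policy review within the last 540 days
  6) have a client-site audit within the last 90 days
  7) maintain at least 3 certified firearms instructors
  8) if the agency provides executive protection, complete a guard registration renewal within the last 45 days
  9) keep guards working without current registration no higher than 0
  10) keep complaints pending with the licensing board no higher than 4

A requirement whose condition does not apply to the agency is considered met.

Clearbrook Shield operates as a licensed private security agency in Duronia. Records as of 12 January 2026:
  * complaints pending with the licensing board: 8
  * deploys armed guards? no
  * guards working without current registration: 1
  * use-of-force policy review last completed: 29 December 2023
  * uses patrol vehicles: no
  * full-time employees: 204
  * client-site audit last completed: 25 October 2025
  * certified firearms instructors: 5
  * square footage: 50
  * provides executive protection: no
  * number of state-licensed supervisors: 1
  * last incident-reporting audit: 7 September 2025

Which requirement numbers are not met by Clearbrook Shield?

3, 4, 5, 9, 10

1. condition 'uses patrol vehicles' does not hold → requirement n/a → met
2. condition 'deploys armed guards' does not hold → requirement n/a → met
3. state-licensed supervisors 1 < 3 → not met
4. incident-reporting audit 127 days ago vs limit 90 → not met
5. use-of-force policy review 745 days ago vs limit 540 → not met
6. client-site audit 79 days ago vs limit 90 → met
7. certified firearms instructors 5 ≥ 3 → met
8. condition 'provides executive protection' does not hold → requirement n/a → met
9. guards working without current registration 1 > 0 → not met
10. complaints pending with the licensing board 8 > 4 → not met
Not met: 3, 4, 5, 9, 10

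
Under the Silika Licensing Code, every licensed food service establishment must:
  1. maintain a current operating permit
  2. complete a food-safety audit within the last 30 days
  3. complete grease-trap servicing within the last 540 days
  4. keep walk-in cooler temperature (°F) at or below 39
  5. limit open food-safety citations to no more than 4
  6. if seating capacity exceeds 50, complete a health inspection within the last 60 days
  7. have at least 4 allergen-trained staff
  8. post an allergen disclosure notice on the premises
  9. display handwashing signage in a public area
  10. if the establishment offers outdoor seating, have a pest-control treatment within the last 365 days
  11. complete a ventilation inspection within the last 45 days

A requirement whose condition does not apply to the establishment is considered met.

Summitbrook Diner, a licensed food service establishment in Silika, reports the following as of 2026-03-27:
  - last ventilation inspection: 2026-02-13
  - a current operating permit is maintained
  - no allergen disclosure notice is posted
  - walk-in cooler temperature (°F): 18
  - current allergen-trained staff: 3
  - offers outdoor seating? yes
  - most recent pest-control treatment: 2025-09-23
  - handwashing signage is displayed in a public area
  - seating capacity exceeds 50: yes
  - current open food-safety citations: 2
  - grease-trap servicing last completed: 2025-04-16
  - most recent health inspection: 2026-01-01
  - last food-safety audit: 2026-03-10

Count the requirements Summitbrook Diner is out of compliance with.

1. current operating permit present → met
2. food-safety audit 17 days ago vs limit 30 → met
3. grease-trap servicing 345 days ago vs limit 540 → met
4. walk-in cooler temperature (°F) 18 ≤ 39 → met
5. open food-safety citations 2 ≤ 4 → met
6. condition 'seating capacity exceeds 50' holds; health inspection 85 days ago vs limit 60 → not met
7. allergen-trained staff 3 < 4 → not met
8. allergen disclosure notice absent → not met
9. handwashing signage present → met
10. condition 'offers outdoor seating' holds; pest-control treatment 185 days ago vs limit 365 → met
11. ventilation inspection 42 days ago vs limit 45 → met
Not met: 3 of 11

3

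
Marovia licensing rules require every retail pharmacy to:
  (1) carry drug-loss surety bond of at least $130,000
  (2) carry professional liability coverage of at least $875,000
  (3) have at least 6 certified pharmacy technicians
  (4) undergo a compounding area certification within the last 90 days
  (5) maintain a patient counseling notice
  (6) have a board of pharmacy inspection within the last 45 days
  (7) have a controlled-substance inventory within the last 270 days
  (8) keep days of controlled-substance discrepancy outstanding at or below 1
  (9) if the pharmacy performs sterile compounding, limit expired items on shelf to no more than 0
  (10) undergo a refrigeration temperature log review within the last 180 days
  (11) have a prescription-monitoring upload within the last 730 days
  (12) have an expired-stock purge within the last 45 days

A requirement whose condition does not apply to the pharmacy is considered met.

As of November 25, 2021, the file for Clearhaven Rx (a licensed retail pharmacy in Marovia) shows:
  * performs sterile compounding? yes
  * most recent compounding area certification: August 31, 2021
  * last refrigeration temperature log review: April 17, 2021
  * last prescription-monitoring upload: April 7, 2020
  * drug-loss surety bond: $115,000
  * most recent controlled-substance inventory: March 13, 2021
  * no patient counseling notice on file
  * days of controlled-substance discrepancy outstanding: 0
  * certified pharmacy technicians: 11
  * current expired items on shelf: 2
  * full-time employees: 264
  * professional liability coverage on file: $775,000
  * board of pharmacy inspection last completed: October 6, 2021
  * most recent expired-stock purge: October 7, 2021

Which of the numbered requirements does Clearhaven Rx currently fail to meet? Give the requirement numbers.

1, 2, 5, 6, 9, 10, 12

1. drug-loss surety bond $115,000 < $130,000 → not met
2. professional liability coverage $775,000 < $875,000 → not met
3. certified pharmacy technicians 11 ≥ 6 → met
4. compounding area certification 86 days ago vs limit 90 → met
5. patient counseling notice absent → not met
6. board of pharmacy inspection 50 days ago vs limit 45 → not met
7. controlled-substance inventory 257 days ago vs limit 270 → met
8. days of controlled-substance discrepancy outstanding 0 ≤ 1 → met
9. condition 'performs sterile compounding' holds; expired items on shelf 2 > 0 → not met
10. refrigeration temperature log review 222 days ago vs limit 180 → not met
11. prescription-monitoring upload 597 days ago vs limit 730 → met
12. expired-stock purge 49 days ago vs limit 45 → not met
Not met: 1, 2, 5, 6, 9, 10, 12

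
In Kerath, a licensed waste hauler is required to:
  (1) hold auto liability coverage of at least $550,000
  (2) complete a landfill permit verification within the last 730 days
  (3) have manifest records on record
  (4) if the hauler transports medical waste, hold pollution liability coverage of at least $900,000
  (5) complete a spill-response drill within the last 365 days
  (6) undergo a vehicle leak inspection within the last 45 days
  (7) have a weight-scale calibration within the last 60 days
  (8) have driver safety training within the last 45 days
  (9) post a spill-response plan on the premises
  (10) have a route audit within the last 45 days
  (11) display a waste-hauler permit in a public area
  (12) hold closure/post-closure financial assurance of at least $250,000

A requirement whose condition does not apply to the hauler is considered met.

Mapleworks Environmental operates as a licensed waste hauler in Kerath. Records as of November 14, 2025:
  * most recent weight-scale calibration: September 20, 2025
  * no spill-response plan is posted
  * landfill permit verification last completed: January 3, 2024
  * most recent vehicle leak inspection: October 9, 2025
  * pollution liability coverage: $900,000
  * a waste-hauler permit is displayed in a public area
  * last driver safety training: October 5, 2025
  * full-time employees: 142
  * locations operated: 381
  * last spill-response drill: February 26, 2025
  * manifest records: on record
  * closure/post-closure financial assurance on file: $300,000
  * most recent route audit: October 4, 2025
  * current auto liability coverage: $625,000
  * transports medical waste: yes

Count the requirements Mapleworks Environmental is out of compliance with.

1. auto liability coverage $625,000 ≥ $550,000 → met
2. landfill permit verification 681 days ago vs limit 730 → met
3. manifest records present → met
4. condition 'transports medical waste' holds; pollution liability coverage $900,000 ≥ $900,000 → met
5. spill-response drill 261 days ago vs limit 365 → met
6. vehicle leak inspection 36 days ago vs limit 45 → met
7. weight-scale calibration 55 days ago vs limit 60 → met
8. driver safety training 40 days ago vs limit 45 → met
9. spill-response plan absent → not met
10. route audit 41 days ago vs limit 45 → met
11. waste-hauler permit present → met
12. closure/post-closure financial assurance $300,000 ≥ $250,000 → met
Not met: 1 of 12

1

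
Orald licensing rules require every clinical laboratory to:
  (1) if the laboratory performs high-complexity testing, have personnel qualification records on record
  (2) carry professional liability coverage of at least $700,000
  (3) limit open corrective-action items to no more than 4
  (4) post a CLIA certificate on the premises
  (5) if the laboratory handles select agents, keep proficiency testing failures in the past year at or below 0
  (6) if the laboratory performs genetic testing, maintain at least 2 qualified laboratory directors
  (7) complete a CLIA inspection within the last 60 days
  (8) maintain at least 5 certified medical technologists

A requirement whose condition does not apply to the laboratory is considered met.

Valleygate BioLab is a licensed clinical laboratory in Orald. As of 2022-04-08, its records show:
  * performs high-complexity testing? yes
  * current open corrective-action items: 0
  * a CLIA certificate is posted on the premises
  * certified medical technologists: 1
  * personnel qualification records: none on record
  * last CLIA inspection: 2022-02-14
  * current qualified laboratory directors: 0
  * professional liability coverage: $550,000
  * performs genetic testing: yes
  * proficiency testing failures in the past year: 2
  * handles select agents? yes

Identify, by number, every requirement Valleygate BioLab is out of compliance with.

1, 2, 5, 6, 8

1. condition 'performs high-complexity testing' holds; personnel qualification records absent → not met
2. professional liability coverage $550,000 < $700,000 → not met
3. open corrective-action items 0 ≤ 4 → met
4. CLIA certificate present → met
5. condition 'handles select agents' holds; proficiency testing failures in the past year 2 > 0 → not met
6. condition 'performs genetic testing' holds; qualified laboratory directors 0 < 2 → not met
7. CLIA inspection 53 days ago vs limit 60 → met
8. certified medical technologists 1 < 5 → not met
Not met: 1, 2, 5, 6, 8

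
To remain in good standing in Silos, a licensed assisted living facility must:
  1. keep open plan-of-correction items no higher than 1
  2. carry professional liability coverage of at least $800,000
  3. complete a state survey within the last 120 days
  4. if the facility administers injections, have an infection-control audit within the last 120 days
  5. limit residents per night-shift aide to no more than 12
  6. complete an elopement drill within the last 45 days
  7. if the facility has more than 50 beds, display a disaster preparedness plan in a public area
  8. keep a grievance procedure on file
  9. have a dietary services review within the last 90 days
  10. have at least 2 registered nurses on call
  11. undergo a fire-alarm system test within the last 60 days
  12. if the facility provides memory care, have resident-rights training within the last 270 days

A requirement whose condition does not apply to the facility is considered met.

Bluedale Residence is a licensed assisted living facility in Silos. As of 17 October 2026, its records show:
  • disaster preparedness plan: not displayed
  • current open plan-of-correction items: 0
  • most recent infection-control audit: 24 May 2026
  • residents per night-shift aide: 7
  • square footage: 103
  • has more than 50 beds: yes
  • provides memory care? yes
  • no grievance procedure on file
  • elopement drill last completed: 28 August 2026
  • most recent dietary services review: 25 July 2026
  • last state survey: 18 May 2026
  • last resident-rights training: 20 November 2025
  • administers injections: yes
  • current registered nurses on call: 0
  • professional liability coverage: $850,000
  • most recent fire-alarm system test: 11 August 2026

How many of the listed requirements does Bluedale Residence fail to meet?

1. open plan-of-correction items 0 ≤ 1 → met
2. professional liability coverage $850,000 ≥ $800,000 → met
3. state survey 152 days ago vs limit 120 → not met
4. condition 'administers injections' holds; infection-control audit 146 days ago vs limit 120 → not met
5. residents per night-shift aide 7 ≤ 12 → met
6. elopement drill 50 days ago vs limit 45 → not met
7. condition 'has more than 50 beds' holds; disaster preparedness plan absent → not met
8. grievance procedure absent → not met
9. dietary services review 84 days ago vs limit 90 → met
10. registered nurses on call 0 < 2 → not met
11. fire-alarm system test 67 days ago vs limit 60 → not met
12. condition 'provides memory care' holds; resident-rights training 331 days ago vs limit 270 → not met
Not met: 8 of 12

8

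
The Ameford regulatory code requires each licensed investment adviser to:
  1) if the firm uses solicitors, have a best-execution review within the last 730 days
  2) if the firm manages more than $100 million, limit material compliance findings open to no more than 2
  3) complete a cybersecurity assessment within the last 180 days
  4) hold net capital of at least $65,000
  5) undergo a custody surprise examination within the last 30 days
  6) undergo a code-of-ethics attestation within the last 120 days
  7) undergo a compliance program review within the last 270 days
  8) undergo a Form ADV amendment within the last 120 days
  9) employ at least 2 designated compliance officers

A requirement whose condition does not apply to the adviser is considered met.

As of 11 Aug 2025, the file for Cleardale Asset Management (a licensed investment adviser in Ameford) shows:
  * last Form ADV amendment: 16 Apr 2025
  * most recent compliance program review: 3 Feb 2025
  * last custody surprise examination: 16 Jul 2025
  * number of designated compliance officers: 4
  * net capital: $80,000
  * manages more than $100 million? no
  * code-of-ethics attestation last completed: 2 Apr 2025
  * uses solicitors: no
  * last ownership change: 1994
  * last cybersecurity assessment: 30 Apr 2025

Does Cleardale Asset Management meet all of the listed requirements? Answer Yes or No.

1. condition 'uses solicitors' does not hold → requirement n/a → met
2. condition 'manages more than $100 million' does not hold → requirement n/a → met
3. cybersecurity assessment 103 days ago vs limit 180 → met
4. net capital $80,000 ≥ $65,000 → met
5. custody surprise examination 26 days ago vs limit 30 → met
6. code-of-ethics attestation 131 days ago vs limit 120 → not met
7. compliance program review 189 days ago vs limit 270 → met
8. Form ADV amendment 117 days ago vs limit 120 → met
9. designated compliance officers 4 ≥ 2 → met
Not met: 6

No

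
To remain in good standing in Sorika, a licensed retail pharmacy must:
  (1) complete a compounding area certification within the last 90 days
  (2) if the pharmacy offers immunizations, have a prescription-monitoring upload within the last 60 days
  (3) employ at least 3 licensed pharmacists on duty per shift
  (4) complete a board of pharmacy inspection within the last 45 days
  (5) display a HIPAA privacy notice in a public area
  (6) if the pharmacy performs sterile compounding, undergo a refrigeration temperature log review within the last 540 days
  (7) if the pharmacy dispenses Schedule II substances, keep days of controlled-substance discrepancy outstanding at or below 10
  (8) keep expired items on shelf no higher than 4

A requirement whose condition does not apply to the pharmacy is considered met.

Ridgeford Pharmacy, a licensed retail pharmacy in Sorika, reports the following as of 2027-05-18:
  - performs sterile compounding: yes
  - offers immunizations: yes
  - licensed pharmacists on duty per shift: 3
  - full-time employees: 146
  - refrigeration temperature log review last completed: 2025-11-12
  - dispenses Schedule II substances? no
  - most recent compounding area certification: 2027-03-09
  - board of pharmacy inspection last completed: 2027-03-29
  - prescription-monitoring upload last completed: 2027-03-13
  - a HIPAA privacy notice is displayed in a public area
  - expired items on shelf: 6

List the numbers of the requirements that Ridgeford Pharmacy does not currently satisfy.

1. compounding area certification 70 days ago vs limit 90 → met
2. condition 'offers immunizations' holds; prescription-monitoring upload 66 days ago vs limit 60 → not met
3. licensed pharmacists on duty per shift 3 ≥ 3 → met
4. board of pharmacy inspection 50 days ago vs limit 45 → not met
5. HIPAA privacy notice present → met
6. condition 'performs sterile compounding' holds; refrigeration temperature log review 552 days ago vs limit 540 → not met
7. condition 'dispenses Schedule II substances' does not hold → requirement n/a → met
8. expired items on shelf 6 > 4 → not met
Not met: 2, 4, 6, 8

2, 4, 6, 8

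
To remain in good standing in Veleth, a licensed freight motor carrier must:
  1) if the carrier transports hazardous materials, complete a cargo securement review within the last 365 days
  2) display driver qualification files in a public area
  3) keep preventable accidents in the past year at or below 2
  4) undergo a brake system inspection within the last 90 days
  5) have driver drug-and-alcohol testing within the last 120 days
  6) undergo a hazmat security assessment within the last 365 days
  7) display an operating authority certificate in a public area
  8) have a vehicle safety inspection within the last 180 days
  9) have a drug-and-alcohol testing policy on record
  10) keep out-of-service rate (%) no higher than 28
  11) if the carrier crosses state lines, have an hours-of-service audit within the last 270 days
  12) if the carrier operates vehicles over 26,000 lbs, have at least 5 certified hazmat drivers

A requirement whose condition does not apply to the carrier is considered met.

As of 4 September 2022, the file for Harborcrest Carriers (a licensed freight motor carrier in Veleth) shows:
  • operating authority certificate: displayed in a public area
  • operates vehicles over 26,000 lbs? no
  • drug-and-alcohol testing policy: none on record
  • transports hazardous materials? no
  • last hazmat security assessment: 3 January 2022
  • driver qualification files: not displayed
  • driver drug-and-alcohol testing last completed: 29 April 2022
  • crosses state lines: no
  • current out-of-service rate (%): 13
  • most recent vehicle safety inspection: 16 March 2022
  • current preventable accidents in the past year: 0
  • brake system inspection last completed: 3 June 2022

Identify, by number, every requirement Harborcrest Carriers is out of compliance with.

2, 4, 5, 9

1. condition 'transports hazardous materials' does not hold → requirement n/a → met
2. driver qualification files absent → not met
3. preventable accidents in the past year 0 ≤ 2 → met
4. brake system inspection 93 days ago vs limit 90 → not met
5. driver drug-and-alcohol testing 128 days ago vs limit 120 → not met
6. hazmat security assessment 244 days ago vs limit 365 → met
7. operating authority certificate present → met
8. vehicle safety inspection 172 days ago vs limit 180 → met
9. drug-and-alcohol testing policy absent → not met
10. out-of-service rate (%) 13 ≤ 28 → met
11. condition 'crosses state lines' does not hold → requirement n/a → met
12. condition 'operates vehicles over 26,000 lbs' does not hold → requirement n/a → met
Not met: 2, 4, 5, 9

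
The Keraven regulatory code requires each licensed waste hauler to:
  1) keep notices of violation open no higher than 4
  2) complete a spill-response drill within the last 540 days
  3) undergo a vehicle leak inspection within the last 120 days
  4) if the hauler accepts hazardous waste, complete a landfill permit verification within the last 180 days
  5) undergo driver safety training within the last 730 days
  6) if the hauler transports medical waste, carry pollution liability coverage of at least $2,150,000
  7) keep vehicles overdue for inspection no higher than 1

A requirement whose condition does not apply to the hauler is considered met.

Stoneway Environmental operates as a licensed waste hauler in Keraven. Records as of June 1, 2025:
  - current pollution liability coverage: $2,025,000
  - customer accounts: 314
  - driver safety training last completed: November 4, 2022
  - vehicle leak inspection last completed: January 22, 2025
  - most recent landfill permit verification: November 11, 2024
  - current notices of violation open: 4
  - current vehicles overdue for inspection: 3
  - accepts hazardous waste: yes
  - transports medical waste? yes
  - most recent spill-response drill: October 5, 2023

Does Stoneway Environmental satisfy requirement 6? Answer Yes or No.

6. condition 'transports medical waste' holds; pollution liability coverage $2,025,000 < $2,150,000 → not met

No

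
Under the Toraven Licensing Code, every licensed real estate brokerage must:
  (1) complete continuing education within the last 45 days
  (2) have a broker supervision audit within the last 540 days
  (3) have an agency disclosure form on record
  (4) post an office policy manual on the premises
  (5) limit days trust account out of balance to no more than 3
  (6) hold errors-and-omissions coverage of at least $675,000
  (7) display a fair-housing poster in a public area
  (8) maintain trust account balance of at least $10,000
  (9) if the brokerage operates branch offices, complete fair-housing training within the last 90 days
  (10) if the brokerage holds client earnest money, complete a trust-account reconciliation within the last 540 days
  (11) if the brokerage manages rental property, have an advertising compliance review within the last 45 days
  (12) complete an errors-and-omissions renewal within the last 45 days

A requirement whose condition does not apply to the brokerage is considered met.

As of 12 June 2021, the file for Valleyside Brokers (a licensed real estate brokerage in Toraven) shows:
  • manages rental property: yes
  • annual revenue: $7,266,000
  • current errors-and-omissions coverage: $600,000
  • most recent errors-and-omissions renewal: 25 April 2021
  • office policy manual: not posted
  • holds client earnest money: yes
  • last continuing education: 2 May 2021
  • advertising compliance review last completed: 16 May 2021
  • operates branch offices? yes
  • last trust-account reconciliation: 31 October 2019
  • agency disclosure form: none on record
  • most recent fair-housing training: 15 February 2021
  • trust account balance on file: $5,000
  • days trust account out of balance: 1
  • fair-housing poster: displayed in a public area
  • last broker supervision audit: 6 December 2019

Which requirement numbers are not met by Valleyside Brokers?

1. continuing education 41 days ago vs limit 45 → met
2. broker supervision audit 554 days ago vs limit 540 → not met
3. agency disclosure form absent → not met
4. office policy manual absent → not met
5. days trust account out of balance 1 ≤ 3 → met
6. errors-and-omissions coverage $600,000 < $675,000 → not met
7. fair-housing poster present → met
8. trust account balance $5,000 < $10,000 → not met
9. condition 'operates branch offices' holds; fair-housing training 117 days ago vs limit 90 → not met
10. condition 'holds client earnest money' holds; trust-account reconciliation 590 days ago vs limit 540 → not met
11. condition 'manages rental property' holds; advertising compliance review 27 days ago vs limit 45 → met
12. errors-and-omissions renewal 48 days ago vs limit 45 → not met
Not met: 2, 3, 4, 6, 8, 9, 10, 12

2, 3, 4, 6, 8, 9, 10, 12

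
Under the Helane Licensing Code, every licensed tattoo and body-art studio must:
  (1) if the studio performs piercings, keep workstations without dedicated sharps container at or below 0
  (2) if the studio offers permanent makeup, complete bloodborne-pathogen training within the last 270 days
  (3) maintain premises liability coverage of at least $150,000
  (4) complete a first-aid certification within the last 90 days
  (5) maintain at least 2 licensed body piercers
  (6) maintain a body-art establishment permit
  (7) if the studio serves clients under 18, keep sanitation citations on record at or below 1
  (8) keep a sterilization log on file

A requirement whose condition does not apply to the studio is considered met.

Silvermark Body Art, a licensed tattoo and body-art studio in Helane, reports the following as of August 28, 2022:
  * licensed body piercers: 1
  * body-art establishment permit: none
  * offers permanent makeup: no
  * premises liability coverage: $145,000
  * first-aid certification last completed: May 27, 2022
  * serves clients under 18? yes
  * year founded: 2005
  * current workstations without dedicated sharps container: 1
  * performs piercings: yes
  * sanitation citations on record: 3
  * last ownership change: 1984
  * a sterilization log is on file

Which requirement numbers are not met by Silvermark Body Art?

1. condition 'performs piercings' holds; workstations without dedicated sharps container 1 > 0 → not met
2. condition 'offers permanent makeup' does not hold → requirement n/a → met
3. premises liability coverage $145,000 < $150,000 → not met
4. first-aid certification 93 days ago vs limit 90 → not met
5. licensed body piercers 1 < 2 → not met
6. body-art establishment permit absent → not met
7. condition 'serves clients under 18' holds; sanitation citations on record 3 > 1 → not met
8. sterilization log present → met
Not met: 1, 3, 4, 5, 6, 7

1, 3, 4, 5, 6, 7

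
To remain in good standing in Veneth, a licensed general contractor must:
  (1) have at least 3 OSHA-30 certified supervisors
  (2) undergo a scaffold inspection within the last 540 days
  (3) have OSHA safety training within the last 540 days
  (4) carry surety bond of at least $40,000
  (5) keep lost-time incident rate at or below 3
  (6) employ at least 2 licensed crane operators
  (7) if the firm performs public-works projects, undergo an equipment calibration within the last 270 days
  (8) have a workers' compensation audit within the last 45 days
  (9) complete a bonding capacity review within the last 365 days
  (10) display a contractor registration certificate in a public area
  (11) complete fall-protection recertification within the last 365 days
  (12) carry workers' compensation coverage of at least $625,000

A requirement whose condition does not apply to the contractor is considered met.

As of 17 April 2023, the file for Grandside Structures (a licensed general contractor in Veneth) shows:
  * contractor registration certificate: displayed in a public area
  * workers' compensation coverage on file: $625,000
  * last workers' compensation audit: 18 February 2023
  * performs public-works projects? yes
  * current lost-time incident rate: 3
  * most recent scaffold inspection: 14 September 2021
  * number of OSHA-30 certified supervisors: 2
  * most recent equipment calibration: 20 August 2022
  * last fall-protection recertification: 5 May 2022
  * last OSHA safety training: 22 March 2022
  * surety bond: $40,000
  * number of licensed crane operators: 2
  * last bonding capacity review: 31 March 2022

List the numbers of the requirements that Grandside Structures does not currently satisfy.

1, 2, 8, 9

1. OSHA-30 certified supervisors 2 < 3 → not met
2. scaffold inspection 580 days ago vs limit 540 → not met
3. OSHA safety training 391 days ago vs limit 540 → met
4. surety bond $40,000 ≥ $40,000 → met
5. lost-time incident rate 3 ≤ 3 → met
6. licensed crane operators 2 ≥ 2 → met
7. condition 'performs public-works projects' holds; equipment calibration 240 days ago vs limit 270 → met
8. workers' compensation audit 58 days ago vs limit 45 → not met
9. bonding capacity review 382 days ago vs limit 365 → not met
10. contractor registration certificate present → met
11. fall-protection recertification 347 days ago vs limit 365 → met
12. workers' compensation coverage $625,000 ≥ $625,000 → met
Not met: 1, 2, 8, 9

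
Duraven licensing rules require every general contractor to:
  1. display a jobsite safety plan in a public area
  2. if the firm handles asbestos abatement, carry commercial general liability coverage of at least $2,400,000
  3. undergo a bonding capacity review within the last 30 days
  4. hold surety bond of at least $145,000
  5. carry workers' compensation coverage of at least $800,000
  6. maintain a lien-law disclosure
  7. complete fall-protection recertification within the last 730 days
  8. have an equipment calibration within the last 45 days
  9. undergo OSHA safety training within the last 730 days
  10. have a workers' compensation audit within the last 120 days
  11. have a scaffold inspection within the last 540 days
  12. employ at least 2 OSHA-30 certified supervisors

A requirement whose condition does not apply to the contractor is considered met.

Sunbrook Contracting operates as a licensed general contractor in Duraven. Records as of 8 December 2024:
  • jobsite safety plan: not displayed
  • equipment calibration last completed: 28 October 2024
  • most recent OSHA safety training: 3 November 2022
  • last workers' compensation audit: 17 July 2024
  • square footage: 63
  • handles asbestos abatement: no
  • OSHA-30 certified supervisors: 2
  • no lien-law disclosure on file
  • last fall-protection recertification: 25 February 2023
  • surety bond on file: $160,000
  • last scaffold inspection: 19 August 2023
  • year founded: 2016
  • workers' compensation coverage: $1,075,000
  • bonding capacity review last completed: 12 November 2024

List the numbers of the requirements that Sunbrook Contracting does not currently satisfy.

1, 6, 9, 10

1. jobsite safety plan absent → not met
2. condition 'handles asbestos abatement' does not hold → requirement n/a → met
3. bonding capacity review 26 days ago vs limit 30 → met
4. surety bond $160,000 ≥ $145,000 → met
5. workers' compensation coverage $1,075,000 ≥ $800,000 → met
6. lien-law disclosure absent → not met
7. fall-protection recertification 652 days ago vs limit 730 → met
8. equipment calibration 41 days ago vs limit 45 → met
9. OSHA safety training 766 days ago vs limit 730 → not met
10. workers' compensation audit 144 days ago vs limit 120 → not met
11. scaffold inspection 477 days ago vs limit 540 → met
12. OSHA-30 certified supervisors 2 ≥ 2 → met
Not met: 1, 6, 9, 10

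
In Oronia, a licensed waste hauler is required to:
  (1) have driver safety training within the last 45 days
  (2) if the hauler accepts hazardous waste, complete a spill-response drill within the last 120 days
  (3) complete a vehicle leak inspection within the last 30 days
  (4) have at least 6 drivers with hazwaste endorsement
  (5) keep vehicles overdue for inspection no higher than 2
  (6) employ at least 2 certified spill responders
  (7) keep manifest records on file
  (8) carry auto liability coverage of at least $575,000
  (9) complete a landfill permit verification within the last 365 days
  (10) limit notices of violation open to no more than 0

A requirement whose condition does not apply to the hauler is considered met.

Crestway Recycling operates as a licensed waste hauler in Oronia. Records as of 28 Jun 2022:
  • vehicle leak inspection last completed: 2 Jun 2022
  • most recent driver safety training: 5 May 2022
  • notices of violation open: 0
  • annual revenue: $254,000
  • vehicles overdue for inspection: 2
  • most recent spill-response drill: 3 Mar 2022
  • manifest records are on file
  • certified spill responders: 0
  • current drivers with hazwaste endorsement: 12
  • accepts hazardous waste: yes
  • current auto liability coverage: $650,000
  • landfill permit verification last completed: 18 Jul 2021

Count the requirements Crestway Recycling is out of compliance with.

2

1. driver safety training 54 days ago vs limit 45 → not met
2. condition 'accepts hazardous waste' holds; spill-response drill 117 days ago vs limit 120 → met
3. vehicle leak inspection 26 days ago vs limit 30 → met
4. drivers with hazwaste endorsement 12 ≥ 6 → met
5. vehicles overdue for inspection 2 ≤ 2 → met
6. certified spill responders 0 < 2 → not met
7. manifest records present → met
8. auto liability coverage $650,000 ≥ $575,000 → met
9. landfill permit verification 345 days ago vs limit 365 → met
10. notices of violation open 0 ≤ 0 → met
Not met: 2 of 10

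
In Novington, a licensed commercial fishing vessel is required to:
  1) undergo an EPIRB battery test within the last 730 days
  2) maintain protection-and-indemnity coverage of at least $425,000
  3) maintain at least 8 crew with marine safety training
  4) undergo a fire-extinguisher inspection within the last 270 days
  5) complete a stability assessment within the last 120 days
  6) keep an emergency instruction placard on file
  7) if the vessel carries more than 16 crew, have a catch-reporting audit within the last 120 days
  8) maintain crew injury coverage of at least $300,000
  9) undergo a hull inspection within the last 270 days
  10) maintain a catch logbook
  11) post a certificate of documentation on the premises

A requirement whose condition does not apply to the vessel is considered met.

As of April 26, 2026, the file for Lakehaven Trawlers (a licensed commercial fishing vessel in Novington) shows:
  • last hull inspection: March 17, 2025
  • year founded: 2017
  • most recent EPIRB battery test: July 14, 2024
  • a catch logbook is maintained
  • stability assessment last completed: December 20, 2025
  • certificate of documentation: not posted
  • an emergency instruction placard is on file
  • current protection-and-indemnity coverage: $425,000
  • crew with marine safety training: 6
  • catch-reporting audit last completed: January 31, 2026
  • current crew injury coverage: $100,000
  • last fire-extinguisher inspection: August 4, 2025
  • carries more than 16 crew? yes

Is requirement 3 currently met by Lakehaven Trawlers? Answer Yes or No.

3. crew with marine safety training 6 < 8 → not met

No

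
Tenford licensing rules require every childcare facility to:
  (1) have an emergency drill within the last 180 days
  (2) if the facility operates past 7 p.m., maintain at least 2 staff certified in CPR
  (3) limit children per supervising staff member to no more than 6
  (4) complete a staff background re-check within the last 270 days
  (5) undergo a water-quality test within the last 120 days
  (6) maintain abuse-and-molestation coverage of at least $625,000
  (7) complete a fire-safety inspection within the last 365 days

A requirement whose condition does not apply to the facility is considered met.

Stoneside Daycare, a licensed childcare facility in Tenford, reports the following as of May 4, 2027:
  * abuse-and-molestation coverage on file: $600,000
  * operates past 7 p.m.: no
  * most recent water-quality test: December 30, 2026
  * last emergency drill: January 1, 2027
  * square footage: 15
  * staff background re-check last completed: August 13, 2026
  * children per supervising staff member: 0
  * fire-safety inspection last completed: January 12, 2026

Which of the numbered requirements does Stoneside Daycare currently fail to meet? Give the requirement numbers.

5, 6, 7

1. emergency drill 123 days ago vs limit 180 → met
2. condition 'operates past 7 p.m.' does not hold → requirement n/a → met
3. children per supervising staff member 0 ≤ 6 → met
4. staff background re-check 264 days ago vs limit 270 → met
5. water-quality test 125 days ago vs limit 120 → not met
6. abuse-and-molestation coverage $600,000 < $625,000 → not met
7. fire-safety inspection 477 days ago vs limit 365 → not met
Not met: 5, 6, 7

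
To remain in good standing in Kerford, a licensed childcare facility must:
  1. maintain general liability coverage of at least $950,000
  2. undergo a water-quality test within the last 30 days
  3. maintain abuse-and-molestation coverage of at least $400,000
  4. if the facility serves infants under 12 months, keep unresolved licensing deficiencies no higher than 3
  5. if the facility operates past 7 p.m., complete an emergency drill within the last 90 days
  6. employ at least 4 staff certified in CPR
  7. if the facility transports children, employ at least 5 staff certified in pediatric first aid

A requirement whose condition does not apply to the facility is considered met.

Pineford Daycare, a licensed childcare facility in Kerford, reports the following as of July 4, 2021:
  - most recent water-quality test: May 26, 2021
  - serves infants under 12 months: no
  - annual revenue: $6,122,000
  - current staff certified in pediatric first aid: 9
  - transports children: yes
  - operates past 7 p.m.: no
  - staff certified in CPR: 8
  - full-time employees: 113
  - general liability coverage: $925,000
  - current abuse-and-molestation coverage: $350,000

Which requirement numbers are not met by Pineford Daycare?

1, 2, 3

1. general liability coverage $925,000 < $950,000 → not met
2. water-quality test 39 days ago vs limit 30 → not met
3. abuse-and-molestation coverage $350,000 < $400,000 → not met
4. condition 'serves infants under 12 months' does not hold → requirement n/a → met
5. condition 'operates past 7 p.m.' does not hold → requirement n/a → met
6. staff certified in CPR 8 ≥ 4 → met
7. condition 'transports children' holds; staff certified in pediatric first aid 9 ≥ 5 → met
Not met: 1, 2, 3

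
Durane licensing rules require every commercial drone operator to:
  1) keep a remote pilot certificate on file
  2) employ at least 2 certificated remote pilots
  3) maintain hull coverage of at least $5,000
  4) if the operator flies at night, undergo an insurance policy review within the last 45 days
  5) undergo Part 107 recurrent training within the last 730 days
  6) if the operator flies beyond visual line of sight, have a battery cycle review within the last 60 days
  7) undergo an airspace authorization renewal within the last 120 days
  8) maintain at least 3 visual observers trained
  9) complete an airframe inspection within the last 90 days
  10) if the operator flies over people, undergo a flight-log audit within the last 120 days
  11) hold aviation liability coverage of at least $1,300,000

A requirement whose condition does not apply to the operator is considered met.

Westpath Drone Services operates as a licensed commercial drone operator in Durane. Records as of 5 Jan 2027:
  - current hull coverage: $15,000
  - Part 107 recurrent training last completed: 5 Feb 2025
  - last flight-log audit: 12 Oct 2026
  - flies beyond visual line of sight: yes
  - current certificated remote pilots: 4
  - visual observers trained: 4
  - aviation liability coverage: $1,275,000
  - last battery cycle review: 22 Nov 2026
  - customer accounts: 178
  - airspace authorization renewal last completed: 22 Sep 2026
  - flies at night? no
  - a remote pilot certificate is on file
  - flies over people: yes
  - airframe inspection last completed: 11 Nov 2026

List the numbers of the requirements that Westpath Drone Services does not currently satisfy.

11

1. remote pilot certificate present → met
2. certificated remote pilots 4 ≥ 2 → met
3. hull coverage $15,000 ≥ $5,000 → met
4. condition 'flies at night' does not hold → requirement n/a → met
5. Part 107 recurrent training 699 days ago vs limit 730 → met
6. condition 'flies beyond visual line of sight' holds; battery cycle review 44 days ago vs limit 60 → met
7. airspace authorization renewal 105 days ago vs limit 120 → met
8. visual observers trained 4 ≥ 3 → met
9. airframe inspection 55 days ago vs limit 90 → met
10. condition 'flies over people' holds; flight-log audit 85 days ago vs limit 120 → met
11. aviation liability coverage $1,275,000 < $1,300,000 → not met
Not met: 11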